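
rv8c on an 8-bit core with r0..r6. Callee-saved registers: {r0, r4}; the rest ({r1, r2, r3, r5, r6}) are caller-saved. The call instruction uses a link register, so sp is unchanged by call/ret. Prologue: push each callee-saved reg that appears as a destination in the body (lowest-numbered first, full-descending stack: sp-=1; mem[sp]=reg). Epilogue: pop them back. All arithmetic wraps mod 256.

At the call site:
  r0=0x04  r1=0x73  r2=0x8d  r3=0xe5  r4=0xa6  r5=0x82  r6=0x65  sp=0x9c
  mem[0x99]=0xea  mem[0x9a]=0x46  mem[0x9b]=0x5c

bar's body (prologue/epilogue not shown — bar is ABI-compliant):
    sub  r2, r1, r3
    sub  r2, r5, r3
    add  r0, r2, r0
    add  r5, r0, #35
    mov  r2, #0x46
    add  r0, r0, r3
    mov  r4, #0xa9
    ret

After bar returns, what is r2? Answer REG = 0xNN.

prologue: push r0 → mem[0x9b]=0x04, sp=0x9b
prologue: push r4 → mem[0x9a]=0xa6, sp=0x9a
body[0] sub  r2, r1, r3 → r2=0x8e
body[1] sub  r2, r5, r3 → r2=0x9d
body[2] add  r0, r2, r0 → r0=0xa1
body[3] add  r5, r0, #35 → r5=0xc4
body[4] mov  r2, #0x46 → r2=0x46
body[5] add  r0, r0, r3 → r0=0x86
body[6] mov  r4, #0xa9 → r4=0xa9
epilogue: pop r4=0xa6, sp=0x9b
epilogue: pop r0=0x04, sp=0x9c
r2 is caller-saved → body value

REG = 0x46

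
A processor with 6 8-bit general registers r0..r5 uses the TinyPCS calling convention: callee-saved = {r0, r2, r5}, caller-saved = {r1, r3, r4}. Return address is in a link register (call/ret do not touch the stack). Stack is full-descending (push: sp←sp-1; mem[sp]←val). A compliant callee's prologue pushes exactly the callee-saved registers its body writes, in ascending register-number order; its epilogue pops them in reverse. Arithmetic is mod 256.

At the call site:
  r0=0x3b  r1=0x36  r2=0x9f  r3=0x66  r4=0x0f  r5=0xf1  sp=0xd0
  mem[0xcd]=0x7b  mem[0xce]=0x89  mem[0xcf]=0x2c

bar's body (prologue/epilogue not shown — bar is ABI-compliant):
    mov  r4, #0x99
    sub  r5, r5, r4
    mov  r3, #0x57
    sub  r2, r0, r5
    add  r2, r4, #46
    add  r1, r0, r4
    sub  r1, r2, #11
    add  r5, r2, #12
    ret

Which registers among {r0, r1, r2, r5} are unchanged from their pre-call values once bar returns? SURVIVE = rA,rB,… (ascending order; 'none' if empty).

SURVIVE = r0,r2,r5

prologue: push r2 → mem[0xcf]=0x9f, sp=0xcf
prologue: push r5 → mem[0xce]=0xf1, sp=0xce
body[0] mov  r4, #0x99 → r4=0x99
body[1] sub  r5, r5, r4 → r5=0x58
body[2] mov  r3, #0x57 → r3=0x57
body[3] sub  r2, r0, r5 → r2=0xe3
body[4] add  r2, r4, #46 → r2=0xc7
body[5] add  r1, r0, r4 → r1=0xd4
body[6] sub  r1, r2, #11 → r1=0xbc
body[7] add  r5, r2, #12 → r5=0xd3
epilogue: pop r5=0xf1, sp=0xcf
epilogue: pop r2=0x9f, sp=0xd0
r0: callee-saved, written=False
r1: caller-saved, written=True
r2: callee-saved, written=True
r5: callee-saved, written=True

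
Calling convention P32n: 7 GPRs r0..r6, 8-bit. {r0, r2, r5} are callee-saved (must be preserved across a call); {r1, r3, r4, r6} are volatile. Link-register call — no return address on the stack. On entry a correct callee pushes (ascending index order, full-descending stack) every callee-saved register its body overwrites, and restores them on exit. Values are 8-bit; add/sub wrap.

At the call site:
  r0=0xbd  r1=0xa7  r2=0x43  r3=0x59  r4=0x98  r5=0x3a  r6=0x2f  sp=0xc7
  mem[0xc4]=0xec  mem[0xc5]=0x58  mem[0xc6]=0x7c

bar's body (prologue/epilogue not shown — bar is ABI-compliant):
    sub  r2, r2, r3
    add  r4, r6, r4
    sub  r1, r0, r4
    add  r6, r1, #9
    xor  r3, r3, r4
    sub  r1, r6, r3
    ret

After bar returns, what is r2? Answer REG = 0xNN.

prologue: push r2 -> mem[0xc6]=0x43, sp=0xc6
body[0] sub  r2, r2, r3 -> r2=0xea
body[1] add  r4, r6, r4 -> r4=0xc7
body[2] sub  r1, r0, r4 -> r1=0xf6
body[3] add  r6, r1, #9 -> r6=0xff
body[4] xor  r3, r3, r4 -> r3=0x9e
body[5] sub  r1, r6, r3 -> r1=0x61
epilogue: pop r2=0x43, sp=0xc7
r2 is callee-saved -> restored

REG = 0x43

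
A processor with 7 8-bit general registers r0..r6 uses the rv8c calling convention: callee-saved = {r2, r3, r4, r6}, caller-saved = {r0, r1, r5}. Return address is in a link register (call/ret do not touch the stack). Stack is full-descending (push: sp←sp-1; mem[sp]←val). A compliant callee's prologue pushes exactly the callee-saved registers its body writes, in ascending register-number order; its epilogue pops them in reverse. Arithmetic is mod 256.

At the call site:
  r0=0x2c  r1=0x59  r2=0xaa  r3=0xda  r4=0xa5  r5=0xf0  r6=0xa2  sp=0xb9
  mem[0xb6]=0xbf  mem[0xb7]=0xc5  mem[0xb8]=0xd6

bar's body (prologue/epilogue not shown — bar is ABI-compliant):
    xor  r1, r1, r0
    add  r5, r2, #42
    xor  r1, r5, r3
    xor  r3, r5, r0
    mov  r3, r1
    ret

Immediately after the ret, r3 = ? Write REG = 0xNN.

REG = 0xda

prologue: push r3 -> mem[0xb8]=0xda, sp=0xb8
body[0] xor  r1, r1, r0 -> r1=0x75
body[1] add  r5, r2, #42 -> r5=0xd4
body[2] xor  r1, r5, r3 -> r1=0x0e
body[3] xor  r3, r5, r0 -> r3=0xf8
body[4] mov  r3, r1 -> r3=0x0e
epilogue: pop r3=0xda, sp=0xb9
r3 is callee-saved -> restored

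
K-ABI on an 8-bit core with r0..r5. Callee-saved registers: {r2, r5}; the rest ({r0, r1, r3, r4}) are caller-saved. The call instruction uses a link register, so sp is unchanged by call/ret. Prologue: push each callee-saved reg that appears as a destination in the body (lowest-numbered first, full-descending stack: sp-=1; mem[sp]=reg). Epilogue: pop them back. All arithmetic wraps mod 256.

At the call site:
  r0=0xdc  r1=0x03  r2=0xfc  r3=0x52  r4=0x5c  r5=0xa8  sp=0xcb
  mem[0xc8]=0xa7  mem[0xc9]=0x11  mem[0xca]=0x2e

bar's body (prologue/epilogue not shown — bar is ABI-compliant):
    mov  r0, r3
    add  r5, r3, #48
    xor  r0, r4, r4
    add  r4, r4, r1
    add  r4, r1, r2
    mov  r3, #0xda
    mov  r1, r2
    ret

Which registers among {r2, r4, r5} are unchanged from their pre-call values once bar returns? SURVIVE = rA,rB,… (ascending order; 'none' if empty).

prologue: push r5 → mem[0xca]=0xa8, sp=0xca
body[0] mov  r0, r3 → r0=0x52
body[1] add  r5, r3, #48 → r5=0x82
body[2] xor  r0, r4, r4 → r0=0x00
body[3] add  r4, r4, r1 → r4=0x5f
body[4] add  r4, r1, r2 → r4=0xff
body[5] mov  r3, #0xda → r3=0xda
body[6] mov  r1, r2 → r1=0xfc
epilogue: pop r5=0xa8, sp=0xcb
r2: callee-saved, written=False
r4: caller-saved, written=True
r5: callee-saved, written=True

SURVIVE = r2,r5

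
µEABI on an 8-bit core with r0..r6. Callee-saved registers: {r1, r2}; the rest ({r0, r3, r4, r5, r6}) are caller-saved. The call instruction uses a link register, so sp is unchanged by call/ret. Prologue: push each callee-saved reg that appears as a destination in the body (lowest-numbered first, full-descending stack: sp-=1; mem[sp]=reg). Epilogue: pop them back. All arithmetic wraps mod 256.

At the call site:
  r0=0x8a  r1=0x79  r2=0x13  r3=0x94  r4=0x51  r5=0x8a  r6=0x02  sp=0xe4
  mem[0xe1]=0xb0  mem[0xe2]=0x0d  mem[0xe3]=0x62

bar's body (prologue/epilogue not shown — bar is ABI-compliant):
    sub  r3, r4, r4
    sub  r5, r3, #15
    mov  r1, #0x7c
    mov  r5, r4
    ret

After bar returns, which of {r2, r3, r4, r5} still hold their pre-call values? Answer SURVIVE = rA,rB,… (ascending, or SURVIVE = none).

SURVIVE = r2,r4

prologue: push r1 -> mem[0xe3]=0x79, sp=0xe3
body[0] sub  r3, r4, r4 -> r3=0x00
body[1] sub  r5, r3, #15 -> r5=0xf1
body[2] mov  r1, #0x7c -> r1=0x7c
body[3] mov  r5, r4 -> r5=0x51
epilogue: pop r1=0x79, sp=0xe4
r2: callee-saved, written=False
r3: caller-saved, written=True
r4: caller-saved, written=False
r5: caller-saved, written=True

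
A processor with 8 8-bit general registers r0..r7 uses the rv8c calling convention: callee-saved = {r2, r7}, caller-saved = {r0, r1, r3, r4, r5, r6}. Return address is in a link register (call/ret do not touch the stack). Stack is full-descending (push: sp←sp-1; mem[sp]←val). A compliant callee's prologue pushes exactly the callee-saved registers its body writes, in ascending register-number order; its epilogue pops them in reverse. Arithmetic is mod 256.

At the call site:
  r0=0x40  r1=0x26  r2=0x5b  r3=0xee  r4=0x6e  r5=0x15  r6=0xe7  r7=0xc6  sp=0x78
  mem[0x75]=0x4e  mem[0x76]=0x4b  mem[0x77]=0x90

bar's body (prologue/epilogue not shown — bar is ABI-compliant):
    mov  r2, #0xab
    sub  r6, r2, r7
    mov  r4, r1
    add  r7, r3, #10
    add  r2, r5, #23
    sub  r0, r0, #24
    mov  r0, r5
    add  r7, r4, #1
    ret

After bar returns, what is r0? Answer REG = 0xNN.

prologue: push r2 → mem[0x77]=0x5b, sp=0x77
prologue: push r7 → mem[0x76]=0xc6, sp=0x76
body[0] mov  r2, #0xab → r2=0xab
body[1] sub  r6, r2, r7 → r6=0xe5
body[2] mov  r4, r1 → r4=0x26
body[3] add  r7, r3, #10 → r7=0xf8
body[4] add  r2, r5, #23 → r2=0x2c
body[5] sub  r0, r0, #24 → r0=0x28
body[6] mov  r0, r5 → r0=0x15
body[7] add  r7, r4, #1 → r7=0x27
epilogue: pop r7=0xc6, sp=0x77
epilogue: pop r2=0x5b, sp=0x78
r0 is caller-saved → body value

REG = 0x15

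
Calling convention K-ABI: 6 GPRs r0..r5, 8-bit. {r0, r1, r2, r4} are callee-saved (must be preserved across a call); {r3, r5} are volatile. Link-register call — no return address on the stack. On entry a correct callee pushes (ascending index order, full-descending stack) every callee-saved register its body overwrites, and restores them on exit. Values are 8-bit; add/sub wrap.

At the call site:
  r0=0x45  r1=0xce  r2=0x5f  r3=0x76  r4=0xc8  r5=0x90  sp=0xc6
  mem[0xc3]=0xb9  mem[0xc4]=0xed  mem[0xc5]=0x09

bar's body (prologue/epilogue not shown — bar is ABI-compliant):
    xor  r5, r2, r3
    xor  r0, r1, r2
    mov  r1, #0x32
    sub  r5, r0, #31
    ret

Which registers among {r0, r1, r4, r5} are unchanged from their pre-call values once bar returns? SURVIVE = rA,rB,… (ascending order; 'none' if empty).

prologue: push r0 → mem[0xc5]=0x45, sp=0xc5
prologue: push r1 → mem[0xc4]=0xce, sp=0xc4
body[0] xor  r5, r2, r3 → r5=0x29
body[1] xor  r0, r1, r2 → r0=0x91
body[2] mov  r1, #0x32 → r1=0x32
body[3] sub  r5, r0, #31 → r5=0x72
epilogue: pop r1=0xce, sp=0xc5
epilogue: pop r0=0x45, sp=0xc6
r0: callee-saved, written=True
r1: callee-saved, written=True
r4: callee-saved, written=False
r5: caller-saved, written=True

SURVIVE = r0,r1,r4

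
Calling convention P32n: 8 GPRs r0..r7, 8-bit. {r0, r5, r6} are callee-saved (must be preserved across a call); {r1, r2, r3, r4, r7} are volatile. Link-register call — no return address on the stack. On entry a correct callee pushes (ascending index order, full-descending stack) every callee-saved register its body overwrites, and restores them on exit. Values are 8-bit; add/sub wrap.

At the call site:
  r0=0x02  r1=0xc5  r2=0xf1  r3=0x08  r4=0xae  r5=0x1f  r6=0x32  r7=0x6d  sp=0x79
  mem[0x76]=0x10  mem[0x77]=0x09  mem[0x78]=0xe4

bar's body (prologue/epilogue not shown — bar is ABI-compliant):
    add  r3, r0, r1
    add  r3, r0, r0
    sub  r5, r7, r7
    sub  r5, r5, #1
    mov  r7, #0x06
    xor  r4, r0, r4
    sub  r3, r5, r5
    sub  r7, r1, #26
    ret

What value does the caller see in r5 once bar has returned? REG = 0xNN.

REG = 0x1f

prologue: push r5 → mem[0x78]=0x1f, sp=0x78
body[0] add  r3, r0, r1 → r3=0xc7
body[1] add  r3, r0, r0 → r3=0x04
body[2] sub  r5, r7, r7 → r5=0x00
body[3] sub  r5, r5, #1 → r5=0xff
body[4] mov  r7, #0x06 → r7=0x06
body[5] xor  r4, r0, r4 → r4=0xac
body[6] sub  r3, r5, r5 → r3=0x00
body[7] sub  r7, r1, #26 → r7=0xab
epilogue: pop r5=0x1f, sp=0x79
r5 is callee-saved → restored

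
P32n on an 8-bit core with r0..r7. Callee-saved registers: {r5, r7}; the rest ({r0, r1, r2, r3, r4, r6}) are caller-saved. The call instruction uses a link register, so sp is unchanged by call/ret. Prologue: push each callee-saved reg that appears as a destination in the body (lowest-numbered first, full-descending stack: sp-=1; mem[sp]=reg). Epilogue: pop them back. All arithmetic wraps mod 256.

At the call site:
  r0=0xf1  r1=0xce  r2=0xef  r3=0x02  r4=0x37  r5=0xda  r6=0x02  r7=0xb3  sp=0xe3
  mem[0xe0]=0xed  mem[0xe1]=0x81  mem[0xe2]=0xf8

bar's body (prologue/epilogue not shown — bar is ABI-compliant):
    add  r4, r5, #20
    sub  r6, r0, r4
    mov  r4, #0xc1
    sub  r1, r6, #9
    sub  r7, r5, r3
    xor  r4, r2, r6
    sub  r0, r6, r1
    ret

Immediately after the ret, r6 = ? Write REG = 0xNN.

prologue: push r7 → mem[0xe2]=0xb3, sp=0xe2
body[0] add  r4, r5, #20 → r4=0xee
body[1] sub  r6, r0, r4 → r6=0x03
body[2] mov  r4, #0xc1 → r4=0xc1
body[3] sub  r1, r6, #9 → r1=0xfa
body[4] sub  r7, r5, r3 → r7=0xd8
body[5] xor  r4, r2, r6 → r4=0xec
body[6] sub  r0, r6, r1 → r0=0x09
epilogue: pop r7=0xb3, sp=0xe3
r6 is caller-saved → body value

REG = 0x03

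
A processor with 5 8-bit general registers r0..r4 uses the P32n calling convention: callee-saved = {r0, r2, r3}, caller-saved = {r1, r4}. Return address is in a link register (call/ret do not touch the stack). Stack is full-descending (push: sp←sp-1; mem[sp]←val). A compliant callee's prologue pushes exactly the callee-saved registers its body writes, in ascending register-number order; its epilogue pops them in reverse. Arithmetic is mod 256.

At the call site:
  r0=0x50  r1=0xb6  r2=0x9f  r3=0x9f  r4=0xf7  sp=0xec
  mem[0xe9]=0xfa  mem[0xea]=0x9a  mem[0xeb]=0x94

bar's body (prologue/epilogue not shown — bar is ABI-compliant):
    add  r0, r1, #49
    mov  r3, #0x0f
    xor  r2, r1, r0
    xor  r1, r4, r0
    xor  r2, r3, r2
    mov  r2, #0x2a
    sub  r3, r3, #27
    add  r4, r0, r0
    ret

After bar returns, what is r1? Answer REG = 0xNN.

prologue: push r0 -> mem[0xeb]=0x50, sp=0xeb
prologue: push r2 -> mem[0xea]=0x9f, sp=0xea
prologue: push r3 -> mem[0xe9]=0x9f, sp=0xe9
body[0] add  r0, r1, #49 -> r0=0xe7
body[1] mov  r3, #0x0f -> r3=0x0f
body[2] xor  r2, r1, r0 -> r2=0x51
body[3] xor  r1, r4, r0 -> r1=0x10
body[4] xor  r2, r3, r2 -> r2=0x5e
body[5] mov  r2, #0x2a -> r2=0x2a
body[6] sub  r3, r3, #27 -> r3=0xf4
body[7] add  r4, r0, r0 -> r4=0xce
epilogue: pop r3=0x9f, sp=0xea
epilogue: pop r2=0x9f, sp=0xeb
epilogue: pop r0=0x50, sp=0xec
r1 is caller-saved -> body value

REG = 0x10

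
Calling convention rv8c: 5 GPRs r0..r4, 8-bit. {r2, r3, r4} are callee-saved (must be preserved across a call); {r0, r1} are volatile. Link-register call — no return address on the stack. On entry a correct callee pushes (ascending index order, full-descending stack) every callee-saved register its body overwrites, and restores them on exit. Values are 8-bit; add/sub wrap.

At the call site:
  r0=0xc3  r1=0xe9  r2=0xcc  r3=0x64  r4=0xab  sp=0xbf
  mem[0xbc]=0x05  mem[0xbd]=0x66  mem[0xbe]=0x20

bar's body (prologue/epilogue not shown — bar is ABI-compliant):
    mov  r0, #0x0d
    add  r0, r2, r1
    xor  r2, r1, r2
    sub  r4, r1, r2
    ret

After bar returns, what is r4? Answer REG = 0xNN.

REG = 0xab

prologue: push r2 -> mem[0xbe]=0xcc, sp=0xbe
prologue: push r4 -> mem[0xbd]=0xab, sp=0xbd
body[0] mov  r0, #0x0d -> r0=0x0d
body[1] add  r0, r2, r1 -> r0=0xb5
body[2] xor  r2, r1, r2 -> r2=0x25
body[3] sub  r4, r1, r2 -> r4=0xc4
epilogue: pop r4=0xab, sp=0xbe
epilogue: pop r2=0xcc, sp=0xbf
r4 is callee-saved -> restored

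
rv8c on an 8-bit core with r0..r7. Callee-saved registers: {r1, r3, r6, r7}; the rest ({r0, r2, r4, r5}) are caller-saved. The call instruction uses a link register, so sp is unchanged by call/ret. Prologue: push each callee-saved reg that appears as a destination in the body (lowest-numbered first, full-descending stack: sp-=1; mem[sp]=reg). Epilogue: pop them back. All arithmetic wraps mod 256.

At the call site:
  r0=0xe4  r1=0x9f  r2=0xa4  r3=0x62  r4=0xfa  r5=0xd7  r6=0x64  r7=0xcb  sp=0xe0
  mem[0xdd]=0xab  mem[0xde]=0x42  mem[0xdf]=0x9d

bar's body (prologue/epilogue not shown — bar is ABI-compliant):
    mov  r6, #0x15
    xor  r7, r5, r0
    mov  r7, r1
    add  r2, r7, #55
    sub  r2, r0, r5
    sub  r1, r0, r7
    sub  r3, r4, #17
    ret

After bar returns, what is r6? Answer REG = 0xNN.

REG = 0x64

prologue: push r1 -> mem[0xdf]=0x9f, sp=0xdf
prologue: push r3 -> mem[0xde]=0x62, sp=0xde
prologue: push r6 -> mem[0xdd]=0x64, sp=0xdd
prologue: push r7 -> mem[0xdc]=0xcb, sp=0xdc
body[0] mov  r6, #0x15 -> r6=0x15
body[1] xor  r7, r5, r0 -> r7=0x33
body[2] mov  r7, r1 -> r7=0x9f
body[3] add  r2, r7, #55 -> r2=0xd6
body[4] sub  r2, r0, r5 -> r2=0x0d
body[5] sub  r1, r0, r7 -> r1=0x45
body[6] sub  r3, r4, #17 -> r3=0xe9
epilogue: pop r7=0xcb, sp=0xdd
epilogue: pop r6=0x64, sp=0xde
epilogue: pop r3=0x62, sp=0xdf
epilogue: pop r1=0x9f, sp=0xe0
r6 is callee-saved -> restored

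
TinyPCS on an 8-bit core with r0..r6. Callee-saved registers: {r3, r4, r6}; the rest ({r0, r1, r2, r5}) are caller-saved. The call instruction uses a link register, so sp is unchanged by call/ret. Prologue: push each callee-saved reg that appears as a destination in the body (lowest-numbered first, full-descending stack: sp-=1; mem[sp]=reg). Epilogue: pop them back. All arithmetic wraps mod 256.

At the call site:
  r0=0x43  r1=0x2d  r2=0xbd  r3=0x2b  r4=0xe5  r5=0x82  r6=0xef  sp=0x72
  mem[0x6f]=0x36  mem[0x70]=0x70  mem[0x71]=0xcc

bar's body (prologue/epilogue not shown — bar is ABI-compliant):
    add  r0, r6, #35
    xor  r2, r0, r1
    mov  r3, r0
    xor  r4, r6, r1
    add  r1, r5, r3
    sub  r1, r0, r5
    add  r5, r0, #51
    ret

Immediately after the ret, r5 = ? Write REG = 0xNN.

REG = 0x45

prologue: push r3 → mem[0x71]=0x2b, sp=0x71
prologue: push r4 → mem[0x70]=0xe5, sp=0x70
body[0] add  r0, r6, #35 → r0=0x12
body[1] xor  r2, r0, r1 → r2=0x3f
body[2] mov  r3, r0 → r3=0x12
body[3] xor  r4, r6, r1 → r4=0xc2
body[4] add  r1, r5, r3 → r1=0x94
body[5] sub  r1, r0, r5 → r1=0x90
body[6] add  r5, r0, #51 → r5=0x45
epilogue: pop r4=0xe5, sp=0x71
epilogue: pop r3=0x2b, sp=0x72
r5 is caller-saved → body value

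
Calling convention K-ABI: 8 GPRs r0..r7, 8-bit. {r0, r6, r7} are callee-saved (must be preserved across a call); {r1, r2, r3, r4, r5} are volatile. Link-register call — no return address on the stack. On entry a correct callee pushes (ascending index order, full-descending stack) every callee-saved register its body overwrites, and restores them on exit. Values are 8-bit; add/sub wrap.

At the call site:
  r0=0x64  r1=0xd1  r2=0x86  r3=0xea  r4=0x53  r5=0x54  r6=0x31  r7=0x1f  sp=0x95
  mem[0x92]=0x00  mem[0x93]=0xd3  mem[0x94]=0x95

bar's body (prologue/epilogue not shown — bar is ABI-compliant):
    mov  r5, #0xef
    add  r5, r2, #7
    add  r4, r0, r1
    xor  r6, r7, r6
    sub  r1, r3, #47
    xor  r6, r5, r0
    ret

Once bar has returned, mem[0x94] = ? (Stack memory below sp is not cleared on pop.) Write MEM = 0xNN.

prologue: push r6 -> mem[0x94]=0x31, sp=0x94
body[0] mov  r5, #0xef -> r5=0xef
body[1] add  r5, r2, #7 -> r5=0x8d
body[2] add  r4, r0, r1 -> r4=0x35
body[3] xor  r6, r7, r6 -> r6=0x2e
body[4] sub  r1, r3, #47 -> r1=0xbb
body[5] xor  r6, r5, r0 -> r6=0xe9
epilogue: pop r6=0x31, sp=0x95
prologue pushed ['r6'] at ['0x94']

MEM = 0x31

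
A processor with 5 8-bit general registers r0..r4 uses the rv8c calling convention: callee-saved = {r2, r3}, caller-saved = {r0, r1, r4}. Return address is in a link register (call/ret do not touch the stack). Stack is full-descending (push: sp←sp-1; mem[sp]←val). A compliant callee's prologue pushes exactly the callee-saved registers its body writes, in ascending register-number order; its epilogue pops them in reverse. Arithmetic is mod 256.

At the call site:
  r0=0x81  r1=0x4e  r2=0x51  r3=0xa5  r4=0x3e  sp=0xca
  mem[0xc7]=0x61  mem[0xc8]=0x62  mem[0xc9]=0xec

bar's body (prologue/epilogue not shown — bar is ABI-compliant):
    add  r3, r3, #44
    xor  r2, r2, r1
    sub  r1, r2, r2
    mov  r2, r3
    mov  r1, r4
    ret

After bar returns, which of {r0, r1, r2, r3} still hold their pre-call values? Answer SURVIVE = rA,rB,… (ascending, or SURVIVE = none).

SURVIVE = r0,r2,r3

prologue: push r2 -> mem[0xc9]=0x51, sp=0xc9
prologue: push r3 -> mem[0xc8]=0xa5, sp=0xc8
body[0] add  r3, r3, #44 -> r3=0xd1
body[1] xor  r2, r2, r1 -> r2=0x1f
body[2] sub  r1, r2, r2 -> r1=0x00
body[3] mov  r2, r3 -> r2=0xd1
body[4] mov  r1, r4 -> r1=0x3e
epilogue: pop r3=0xa5, sp=0xc9
epilogue: pop r2=0x51, sp=0xca
r0: caller-saved, written=False
r1: caller-saved, written=True
r2: callee-saved, written=True
r3: callee-saved, written=True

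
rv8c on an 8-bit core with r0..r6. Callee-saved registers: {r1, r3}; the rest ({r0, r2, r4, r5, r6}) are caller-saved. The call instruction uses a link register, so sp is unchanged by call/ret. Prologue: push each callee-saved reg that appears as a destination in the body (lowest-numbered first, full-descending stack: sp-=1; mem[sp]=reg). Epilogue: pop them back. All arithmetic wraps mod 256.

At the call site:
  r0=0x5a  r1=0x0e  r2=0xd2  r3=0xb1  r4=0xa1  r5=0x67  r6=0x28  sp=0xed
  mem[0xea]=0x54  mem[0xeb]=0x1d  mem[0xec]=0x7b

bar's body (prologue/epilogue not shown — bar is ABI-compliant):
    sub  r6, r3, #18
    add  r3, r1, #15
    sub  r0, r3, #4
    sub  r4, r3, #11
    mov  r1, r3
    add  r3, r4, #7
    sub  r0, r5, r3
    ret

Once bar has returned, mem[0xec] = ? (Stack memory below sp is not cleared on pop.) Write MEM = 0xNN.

prologue: push r1 → mem[0xec]=0x0e, sp=0xec
prologue: push r3 → mem[0xeb]=0xb1, sp=0xeb
body[0] sub  r6, r3, #18 → r6=0x9f
body[1] add  r3, r1, #15 → r3=0x1d
body[2] sub  r0, r3, #4 → r0=0x19
body[3] sub  r4, r3, #11 → r4=0x12
body[4] mov  r1, r3 → r1=0x1d
body[5] add  r3, r4, #7 → r3=0x19
body[6] sub  r0, r5, r3 → r0=0x4e
epilogue: pop r3=0xb1, sp=0xec
epilogue: pop r1=0x0e, sp=0xed
prologue pushed ['r1', 'r3'] at ['0xec', '0xeb']

MEM = 0x0e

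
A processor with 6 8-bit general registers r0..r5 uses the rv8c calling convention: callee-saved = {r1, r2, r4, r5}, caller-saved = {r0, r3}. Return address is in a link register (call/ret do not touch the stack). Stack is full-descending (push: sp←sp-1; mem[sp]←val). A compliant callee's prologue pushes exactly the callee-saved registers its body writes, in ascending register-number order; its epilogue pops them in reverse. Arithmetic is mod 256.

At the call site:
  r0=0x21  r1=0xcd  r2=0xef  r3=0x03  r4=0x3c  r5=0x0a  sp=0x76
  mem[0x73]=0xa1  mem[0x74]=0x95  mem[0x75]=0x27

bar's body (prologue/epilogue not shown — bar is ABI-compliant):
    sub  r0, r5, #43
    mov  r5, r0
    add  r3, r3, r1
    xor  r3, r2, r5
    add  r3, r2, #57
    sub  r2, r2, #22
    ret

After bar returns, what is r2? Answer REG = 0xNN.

prologue: push r2 → mem[0x75]=0xef, sp=0x75
prologue: push r5 → mem[0x74]=0x0a, sp=0x74
body[0] sub  r0, r5, #43 → r0=0xdf
body[1] mov  r5, r0 → r5=0xdf
body[2] add  r3, r3, r1 → r3=0xd0
body[3] xor  r3, r2, r5 → r3=0x30
body[4] add  r3, r2, #57 → r3=0x28
body[5] sub  r2, r2, #22 → r2=0xd9
epilogue: pop r5=0x0a, sp=0x75
epilogue: pop r2=0xef, sp=0x76
r2 is callee-saved → restored

REG = 0xef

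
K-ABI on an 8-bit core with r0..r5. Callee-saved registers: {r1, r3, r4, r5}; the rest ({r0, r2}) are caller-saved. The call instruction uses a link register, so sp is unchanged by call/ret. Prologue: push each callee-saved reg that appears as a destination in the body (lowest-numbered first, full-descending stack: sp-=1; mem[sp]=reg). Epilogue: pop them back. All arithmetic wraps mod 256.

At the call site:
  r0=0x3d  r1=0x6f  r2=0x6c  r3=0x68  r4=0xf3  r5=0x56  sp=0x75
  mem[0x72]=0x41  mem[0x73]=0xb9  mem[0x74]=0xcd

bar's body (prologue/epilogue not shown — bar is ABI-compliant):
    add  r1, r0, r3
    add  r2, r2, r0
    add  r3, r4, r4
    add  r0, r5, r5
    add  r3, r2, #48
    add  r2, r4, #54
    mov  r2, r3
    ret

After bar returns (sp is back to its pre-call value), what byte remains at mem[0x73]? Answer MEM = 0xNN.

MEM = 0x68

prologue: push r1 -> mem[0x74]=0x6f, sp=0x74
prologue: push r3 -> mem[0x73]=0x68, sp=0x73
body[0] add  r1, r0, r3 -> r1=0xa5
body[1] add  r2, r2, r0 -> r2=0xa9
body[2] add  r3, r4, r4 -> r3=0xe6
body[3] add  r0, r5, r5 -> r0=0xac
body[4] add  r3, r2, #48 -> r3=0xd9
body[5] add  r2, r4, #54 -> r2=0x29
body[6] mov  r2, r3 -> r2=0xd9
epilogue: pop r3=0x68, sp=0x74
epilogue: pop r1=0x6f, sp=0x75
prologue pushed ['r1', 'r3'] at ['0x74', '0x73']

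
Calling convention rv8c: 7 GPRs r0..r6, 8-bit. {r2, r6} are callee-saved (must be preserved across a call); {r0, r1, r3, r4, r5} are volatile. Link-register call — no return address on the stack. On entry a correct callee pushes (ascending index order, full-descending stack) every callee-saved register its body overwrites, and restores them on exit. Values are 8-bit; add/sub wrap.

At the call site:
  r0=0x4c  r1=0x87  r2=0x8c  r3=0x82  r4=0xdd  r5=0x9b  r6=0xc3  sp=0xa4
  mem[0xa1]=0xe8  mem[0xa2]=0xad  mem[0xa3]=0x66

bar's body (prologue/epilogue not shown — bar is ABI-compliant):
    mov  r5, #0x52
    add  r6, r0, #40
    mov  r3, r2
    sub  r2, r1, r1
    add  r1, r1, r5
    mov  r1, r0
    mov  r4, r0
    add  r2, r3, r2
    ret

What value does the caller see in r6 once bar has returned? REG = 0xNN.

prologue: push r2 → mem[0xa3]=0x8c, sp=0xa3
prologue: push r6 → mem[0xa2]=0xc3, sp=0xa2
body[0] mov  r5, #0x52 → r5=0x52
body[1] add  r6, r0, #40 → r6=0x74
body[2] mov  r3, r2 → r3=0x8c
body[3] sub  r2, r1, r1 → r2=0x00
body[4] add  r1, r1, r5 → r1=0xd9
body[5] mov  r1, r0 → r1=0x4c
body[6] mov  r4, r0 → r4=0x4c
body[7] add  r2, r3, r2 → r2=0x8c
epilogue: pop r6=0xc3, sp=0xa3
epilogue: pop r2=0x8c, sp=0xa4
r6 is callee-saved → restored

REG = 0xc3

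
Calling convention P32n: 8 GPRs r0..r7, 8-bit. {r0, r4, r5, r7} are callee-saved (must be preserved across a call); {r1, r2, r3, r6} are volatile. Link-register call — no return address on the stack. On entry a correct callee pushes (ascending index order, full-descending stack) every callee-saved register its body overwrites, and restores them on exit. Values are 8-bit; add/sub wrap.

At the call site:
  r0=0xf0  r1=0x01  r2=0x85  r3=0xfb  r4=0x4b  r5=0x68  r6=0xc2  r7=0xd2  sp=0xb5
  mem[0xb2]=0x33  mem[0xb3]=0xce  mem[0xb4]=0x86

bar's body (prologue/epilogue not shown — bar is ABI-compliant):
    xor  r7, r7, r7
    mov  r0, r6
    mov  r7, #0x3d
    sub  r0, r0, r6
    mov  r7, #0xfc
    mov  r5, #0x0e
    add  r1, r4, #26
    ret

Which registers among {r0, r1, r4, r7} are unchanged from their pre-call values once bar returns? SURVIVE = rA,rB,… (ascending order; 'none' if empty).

prologue: push r0 -> mem[0xb4]=0xf0, sp=0xb4
prologue: push r5 -> mem[0xb3]=0x68, sp=0xb3
prologue: push r7 -> mem[0xb2]=0xd2, sp=0xb2
body[0] xor  r7, r7, r7 -> r7=0x00
body[1] mov  r0, r6 -> r0=0xc2
body[2] mov  r7, #0x3d -> r7=0x3d
body[3] sub  r0, r0, r6 -> r0=0x00
body[4] mov  r7, #0xfc -> r7=0xfc
body[5] mov  r5, #0x0e -> r5=0x0e
body[6] add  r1, r4, #26 -> r1=0x65
epilogue: pop r7=0xd2, sp=0xb3
epilogue: pop r5=0x68, sp=0xb4
epilogue: pop r0=0xf0, sp=0xb5
r0: callee-saved, written=True
r1: caller-saved, written=True
r4: callee-saved, written=False
r7: callee-saved, written=True

SURVIVE = r0,r4,r7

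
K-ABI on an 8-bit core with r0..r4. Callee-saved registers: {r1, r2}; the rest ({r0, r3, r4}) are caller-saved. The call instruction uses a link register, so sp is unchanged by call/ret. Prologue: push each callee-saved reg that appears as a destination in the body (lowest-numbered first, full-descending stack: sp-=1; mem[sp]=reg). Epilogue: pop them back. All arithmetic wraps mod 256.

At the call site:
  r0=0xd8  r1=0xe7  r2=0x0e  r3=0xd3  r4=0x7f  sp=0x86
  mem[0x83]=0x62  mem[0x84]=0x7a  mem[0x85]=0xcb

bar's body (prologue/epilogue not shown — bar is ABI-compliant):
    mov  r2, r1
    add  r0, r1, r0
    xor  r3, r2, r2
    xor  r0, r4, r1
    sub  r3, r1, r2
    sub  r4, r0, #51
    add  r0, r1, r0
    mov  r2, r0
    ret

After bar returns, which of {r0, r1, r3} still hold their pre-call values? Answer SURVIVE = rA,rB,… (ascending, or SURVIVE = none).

SURVIVE = r1

prologue: push r2 -> mem[0x85]=0x0e, sp=0x85
body[0] mov  r2, r1 -> r2=0xe7
body[1] add  r0, r1, r0 -> r0=0xbf
body[2] xor  r3, r2, r2 -> r3=0x00
body[3] xor  r0, r4, r1 -> r0=0x98
body[4] sub  r3, r1, r2 -> r3=0x00
body[5] sub  r4, r0, #51 -> r4=0x65
body[6] add  r0, r1, r0 -> r0=0x7f
body[7] mov  r2, r0 -> r2=0x7f
epilogue: pop r2=0x0e, sp=0x86
r0: caller-saved, written=True
r1: callee-saved, written=False
r3: caller-saved, written=True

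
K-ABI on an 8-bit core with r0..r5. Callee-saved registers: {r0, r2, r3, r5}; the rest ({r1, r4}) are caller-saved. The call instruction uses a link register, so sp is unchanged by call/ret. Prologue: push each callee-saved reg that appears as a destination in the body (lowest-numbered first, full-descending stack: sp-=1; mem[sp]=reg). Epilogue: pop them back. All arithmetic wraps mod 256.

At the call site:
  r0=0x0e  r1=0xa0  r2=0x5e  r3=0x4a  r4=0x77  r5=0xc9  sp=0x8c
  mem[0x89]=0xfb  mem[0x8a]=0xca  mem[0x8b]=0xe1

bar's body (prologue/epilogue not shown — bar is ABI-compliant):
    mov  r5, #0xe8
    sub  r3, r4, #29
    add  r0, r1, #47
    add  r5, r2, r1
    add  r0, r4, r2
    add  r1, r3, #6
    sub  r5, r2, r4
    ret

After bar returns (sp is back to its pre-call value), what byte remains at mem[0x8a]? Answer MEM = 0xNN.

prologue: push r0 -> mem[0x8b]=0x0e, sp=0x8b
prologue: push r3 -> mem[0x8a]=0x4a, sp=0x8a
prologue: push r5 -> mem[0x89]=0xc9, sp=0x89
body[0] mov  r5, #0xe8 -> r5=0xe8
body[1] sub  r3, r4, #29 -> r3=0x5a
body[2] add  r0, r1, #47 -> r0=0xcf
body[3] add  r5, r2, r1 -> r5=0xfe
body[4] add  r0, r4, r2 -> r0=0xd5
body[5] add  r1, r3, #6 -> r1=0x60
body[6] sub  r5, r2, r4 -> r5=0xe7
epilogue: pop r5=0xc9, sp=0x8a
epilogue: pop r3=0x4a, sp=0x8b
epilogue: pop r0=0x0e, sp=0x8c
prologue pushed ['r0', 'r3', 'r5'] at ['0x8b', '0x8a', '0x89']

MEM = 0x4a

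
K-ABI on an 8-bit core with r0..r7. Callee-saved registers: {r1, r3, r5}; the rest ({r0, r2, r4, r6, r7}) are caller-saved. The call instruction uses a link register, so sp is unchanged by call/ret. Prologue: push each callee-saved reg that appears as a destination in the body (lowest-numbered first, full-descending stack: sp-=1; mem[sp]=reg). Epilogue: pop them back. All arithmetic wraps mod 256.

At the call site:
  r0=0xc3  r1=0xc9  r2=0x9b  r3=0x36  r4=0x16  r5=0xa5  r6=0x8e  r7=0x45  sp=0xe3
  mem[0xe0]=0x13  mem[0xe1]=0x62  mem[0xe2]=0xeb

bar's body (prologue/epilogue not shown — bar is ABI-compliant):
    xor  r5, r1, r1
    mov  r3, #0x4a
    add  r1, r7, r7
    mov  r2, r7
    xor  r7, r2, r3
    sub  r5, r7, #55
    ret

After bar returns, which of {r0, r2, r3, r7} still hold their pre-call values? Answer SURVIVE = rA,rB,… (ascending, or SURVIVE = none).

SURVIVE = r0,r3

prologue: push r1 -> mem[0xe2]=0xc9, sp=0xe2
prologue: push r3 -> mem[0xe1]=0x36, sp=0xe1
prologue: push r5 -> mem[0xe0]=0xa5, sp=0xe0
body[0] xor  r5, r1, r1 -> r5=0x00
body[1] mov  r3, #0x4a -> r3=0x4a
body[2] add  r1, r7, r7 -> r1=0x8a
body[3] mov  r2, r7 -> r2=0x45
body[4] xor  r7, r2, r3 -> r7=0x0f
body[5] sub  r5, r7, #55 -> r5=0xd8
epilogue: pop r5=0xa5, sp=0xe1
epilogue: pop r3=0x36, sp=0xe2
epilogue: pop r1=0xc9, sp=0xe3
r0: caller-saved, written=False
r2: caller-saved, written=True
r3: callee-saved, written=True
r7: caller-saved, written=True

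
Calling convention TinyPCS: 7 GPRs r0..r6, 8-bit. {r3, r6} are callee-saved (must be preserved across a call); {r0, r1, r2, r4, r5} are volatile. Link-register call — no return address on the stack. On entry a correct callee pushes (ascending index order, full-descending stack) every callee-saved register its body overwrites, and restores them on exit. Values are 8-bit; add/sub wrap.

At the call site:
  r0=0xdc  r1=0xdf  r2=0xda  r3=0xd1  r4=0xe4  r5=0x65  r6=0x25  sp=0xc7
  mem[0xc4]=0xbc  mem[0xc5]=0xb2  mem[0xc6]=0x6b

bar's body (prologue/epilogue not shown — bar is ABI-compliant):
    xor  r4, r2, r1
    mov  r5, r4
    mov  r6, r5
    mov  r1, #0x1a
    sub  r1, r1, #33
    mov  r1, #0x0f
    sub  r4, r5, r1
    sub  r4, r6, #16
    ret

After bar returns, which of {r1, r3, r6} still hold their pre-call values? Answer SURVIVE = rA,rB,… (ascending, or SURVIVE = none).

SURVIVE = r3,r6

prologue: push r6 → mem[0xc6]=0x25, sp=0xc6
body[0] xor  r4, r2, r1 → r4=0x05
body[1] mov  r5, r4 → r5=0x05
body[2] mov  r6, r5 → r6=0x05
body[3] mov  r1, #0x1a → r1=0x1a
body[4] sub  r1, r1, #33 → r1=0xf9
body[5] mov  r1, #0x0f → r1=0x0f
body[6] sub  r4, r5, r1 → r4=0xf6
body[7] sub  r4, r6, #16 → r4=0xf5
epilogue: pop r6=0x25, sp=0xc7
r1: caller-saved, written=True
r3: callee-saved, written=False
r6: callee-saved, written=True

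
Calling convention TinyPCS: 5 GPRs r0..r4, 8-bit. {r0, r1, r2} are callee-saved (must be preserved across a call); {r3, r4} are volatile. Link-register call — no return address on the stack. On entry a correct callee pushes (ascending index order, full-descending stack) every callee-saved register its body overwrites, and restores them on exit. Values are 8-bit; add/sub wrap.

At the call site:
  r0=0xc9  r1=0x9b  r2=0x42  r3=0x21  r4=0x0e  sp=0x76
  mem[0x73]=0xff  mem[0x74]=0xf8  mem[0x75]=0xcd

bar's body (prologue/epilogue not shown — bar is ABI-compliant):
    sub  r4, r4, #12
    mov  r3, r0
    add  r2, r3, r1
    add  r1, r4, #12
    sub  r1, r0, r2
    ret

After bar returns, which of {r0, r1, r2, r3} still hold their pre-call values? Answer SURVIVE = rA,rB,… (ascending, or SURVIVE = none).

SURVIVE = r0,r1,r2

prologue: push r1 -> mem[0x75]=0x9b, sp=0x75
prologue: push r2 -> mem[0x74]=0x42, sp=0x74
body[0] sub  r4, r4, #12 -> r4=0x02
body[1] mov  r3, r0 -> r3=0xc9
body[2] add  r2, r3, r1 -> r2=0x64
body[3] add  r1, r4, #12 -> r1=0x0e
body[4] sub  r1, r0, r2 -> r1=0x65
epilogue: pop r2=0x42, sp=0x75
epilogue: pop r1=0x9b, sp=0x76
r0: callee-saved, written=False
r1: callee-saved, written=True
r2: callee-saved, written=True
r3: caller-saved, written=True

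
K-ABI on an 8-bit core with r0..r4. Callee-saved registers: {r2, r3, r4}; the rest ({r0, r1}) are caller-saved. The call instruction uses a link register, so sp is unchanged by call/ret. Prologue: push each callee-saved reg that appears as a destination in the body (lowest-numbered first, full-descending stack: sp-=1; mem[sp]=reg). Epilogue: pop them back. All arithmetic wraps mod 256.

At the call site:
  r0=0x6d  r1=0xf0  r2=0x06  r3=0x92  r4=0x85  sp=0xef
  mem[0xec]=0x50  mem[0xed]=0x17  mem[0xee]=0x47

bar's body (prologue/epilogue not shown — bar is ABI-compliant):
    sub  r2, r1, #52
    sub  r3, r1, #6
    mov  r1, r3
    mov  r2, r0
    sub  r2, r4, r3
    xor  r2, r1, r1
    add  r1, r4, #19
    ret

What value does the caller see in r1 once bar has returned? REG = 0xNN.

REG = 0x98

prologue: push r2 → mem[0xee]=0x06, sp=0xee
prologue: push r3 → mem[0xed]=0x92, sp=0xed
body[0] sub  r2, r1, #52 → r2=0xbc
body[1] sub  r3, r1, #6 → r3=0xea
body[2] mov  r1, r3 → r1=0xea
body[3] mov  r2, r0 → r2=0x6d
body[4] sub  r2, r4, r3 → r2=0x9b
body[5] xor  r2, r1, r1 → r2=0x00
body[6] add  r1, r4, #19 → r1=0x98
epilogue: pop r3=0x92, sp=0xee
epilogue: pop r2=0x06, sp=0xef
r1 is caller-saved → body value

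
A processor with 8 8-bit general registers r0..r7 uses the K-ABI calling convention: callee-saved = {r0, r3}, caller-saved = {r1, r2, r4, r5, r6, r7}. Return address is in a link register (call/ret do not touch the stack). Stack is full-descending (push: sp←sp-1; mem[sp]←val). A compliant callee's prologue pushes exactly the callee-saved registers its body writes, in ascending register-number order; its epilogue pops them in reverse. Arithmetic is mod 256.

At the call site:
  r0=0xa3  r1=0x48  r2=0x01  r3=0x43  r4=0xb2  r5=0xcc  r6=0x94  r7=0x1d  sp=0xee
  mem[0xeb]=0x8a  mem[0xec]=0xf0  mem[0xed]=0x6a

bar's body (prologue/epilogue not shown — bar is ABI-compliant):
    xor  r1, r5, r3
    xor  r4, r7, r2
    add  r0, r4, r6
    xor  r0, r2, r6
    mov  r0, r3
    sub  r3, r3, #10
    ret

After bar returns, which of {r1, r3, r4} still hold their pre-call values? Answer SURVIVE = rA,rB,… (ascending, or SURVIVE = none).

prologue: push r0 → mem[0xed]=0xa3, sp=0xed
prologue: push r3 → mem[0xec]=0x43, sp=0xec
body[0] xor  r1, r5, r3 → r1=0x8f
body[1] xor  r4, r7, r2 → r4=0x1c
body[2] add  r0, r4, r6 → r0=0xb0
body[3] xor  r0, r2, r6 → r0=0x95
body[4] mov  r0, r3 → r0=0x43
body[5] sub  r3, r3, #10 → r3=0x39
epilogue: pop r3=0x43, sp=0xed
epilogue: pop r0=0xa3, sp=0xee
r1: caller-saved, written=True
r3: callee-saved, written=True
r4: caller-saved, written=True

SURVIVE = r3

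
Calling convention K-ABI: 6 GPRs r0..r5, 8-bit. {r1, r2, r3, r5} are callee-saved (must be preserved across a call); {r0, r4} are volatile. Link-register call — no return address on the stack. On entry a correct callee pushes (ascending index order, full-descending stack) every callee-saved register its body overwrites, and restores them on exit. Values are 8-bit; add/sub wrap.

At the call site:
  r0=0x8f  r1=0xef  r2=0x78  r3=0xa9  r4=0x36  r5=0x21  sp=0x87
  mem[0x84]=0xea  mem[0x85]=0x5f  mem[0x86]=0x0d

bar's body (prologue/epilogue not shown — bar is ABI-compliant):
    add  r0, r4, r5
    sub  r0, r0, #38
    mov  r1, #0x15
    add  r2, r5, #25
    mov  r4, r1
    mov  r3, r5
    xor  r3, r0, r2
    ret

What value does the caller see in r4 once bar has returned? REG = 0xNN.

REG = 0x15

prologue: push r1 → mem[0x86]=0xef, sp=0x86
prologue: push r2 → mem[0x85]=0x78, sp=0x85
prologue: push r3 → mem[0x84]=0xa9, sp=0x84
body[0] add  r0, r4, r5 → r0=0x57
body[1] sub  r0, r0, #38 → r0=0x31
body[2] mov  r1, #0x15 → r1=0x15
body[3] add  r2, r5, #25 → r2=0x3a
body[4] mov  r4, r1 → r4=0x15
body[5] mov  r3, r5 → r3=0x21
body[6] xor  r3, r0, r2 → r3=0x0b
epilogue: pop r3=0xa9, sp=0x85
epilogue: pop r2=0x78, sp=0x86
epilogue: pop r1=0xef, sp=0x87
r4 is caller-saved → body value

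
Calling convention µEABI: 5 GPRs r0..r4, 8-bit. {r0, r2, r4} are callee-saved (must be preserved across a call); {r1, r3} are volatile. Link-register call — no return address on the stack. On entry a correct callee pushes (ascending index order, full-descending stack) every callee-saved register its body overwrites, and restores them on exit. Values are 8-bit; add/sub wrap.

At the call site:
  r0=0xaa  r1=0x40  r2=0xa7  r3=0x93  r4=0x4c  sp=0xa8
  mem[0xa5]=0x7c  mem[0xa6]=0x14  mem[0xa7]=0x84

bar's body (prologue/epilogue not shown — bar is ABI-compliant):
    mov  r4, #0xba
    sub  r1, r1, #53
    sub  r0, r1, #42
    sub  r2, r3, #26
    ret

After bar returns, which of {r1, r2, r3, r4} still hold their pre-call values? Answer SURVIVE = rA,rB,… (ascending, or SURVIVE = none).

prologue: push r0 → mem[0xa7]=0xaa, sp=0xa7
prologue: push r2 → mem[0xa6]=0xa7, sp=0xa6
prologue: push r4 → mem[0xa5]=0x4c, sp=0xa5
body[0] mov  r4, #0xba → r4=0xba
body[1] sub  r1, r1, #53 → r1=0x0b
body[2] sub  r0, r1, #42 → r0=0xe1
body[3] sub  r2, r3, #26 → r2=0x79
epilogue: pop r4=0x4c, sp=0xa6
epilogue: pop r2=0xa7, sp=0xa7
epilogue: pop r0=0xaa, sp=0xa8
r1: caller-saved, written=True
r2: callee-saved, written=True
r3: caller-saved, written=False
r4: callee-saved, written=True

SURVIVE = r2,r3,r4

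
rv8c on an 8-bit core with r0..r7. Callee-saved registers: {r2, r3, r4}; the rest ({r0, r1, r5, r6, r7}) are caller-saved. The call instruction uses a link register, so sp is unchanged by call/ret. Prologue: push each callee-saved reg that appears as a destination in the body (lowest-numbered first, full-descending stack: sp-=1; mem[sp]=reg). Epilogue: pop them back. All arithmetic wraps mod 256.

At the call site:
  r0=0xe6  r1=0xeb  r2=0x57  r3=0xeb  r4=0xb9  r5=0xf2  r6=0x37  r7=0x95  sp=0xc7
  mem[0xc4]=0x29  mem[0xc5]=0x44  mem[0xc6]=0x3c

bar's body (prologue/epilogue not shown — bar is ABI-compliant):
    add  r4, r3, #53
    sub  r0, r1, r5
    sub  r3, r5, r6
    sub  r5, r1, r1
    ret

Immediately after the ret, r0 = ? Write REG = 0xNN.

prologue: push r3 -> mem[0xc6]=0xeb, sp=0xc6
prologue: push r4 -> mem[0xc5]=0xb9, sp=0xc5
body[0] add  r4, r3, #53 -> r4=0x20
body[1] sub  r0, r1, r5 -> r0=0xf9
body[2] sub  r3, r5, r6 -> r3=0xbb
body[3] sub  r5, r1, r1 -> r5=0x00
epilogue: pop r4=0xb9, sp=0xc6
epilogue: pop r3=0xeb, sp=0xc7
r0 is caller-saved -> body value

REG = 0xf9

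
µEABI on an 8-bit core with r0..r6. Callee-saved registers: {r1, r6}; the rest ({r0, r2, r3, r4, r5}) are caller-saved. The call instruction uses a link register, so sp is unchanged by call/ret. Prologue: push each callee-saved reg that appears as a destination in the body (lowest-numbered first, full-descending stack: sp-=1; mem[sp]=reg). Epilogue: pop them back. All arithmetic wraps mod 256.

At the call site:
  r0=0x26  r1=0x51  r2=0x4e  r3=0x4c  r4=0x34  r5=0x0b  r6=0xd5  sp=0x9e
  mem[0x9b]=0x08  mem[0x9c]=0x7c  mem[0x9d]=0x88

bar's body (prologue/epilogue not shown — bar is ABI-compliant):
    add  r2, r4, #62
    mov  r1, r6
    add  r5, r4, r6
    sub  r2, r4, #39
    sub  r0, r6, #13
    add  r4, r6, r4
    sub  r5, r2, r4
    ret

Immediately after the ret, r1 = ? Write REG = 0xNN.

prologue: push r1 → mem[0x9d]=0x51, sp=0x9d
body[0] add  r2, r4, #62 → r2=0x72
body[1] mov  r1, r6 → r1=0xd5
body[2] add  r5, r4, r6 → r5=0x09
body[3] sub  r2, r4, #39 → r2=0x0d
body[4] sub  r0, r6, #13 → r0=0xc8
body[5] add  r4, r6, r4 → r4=0x09
body[6] sub  r5, r2, r4 → r5=0x04
epilogue: pop r1=0x51, sp=0x9e
r1 is callee-saved → restored

REG = 0x51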